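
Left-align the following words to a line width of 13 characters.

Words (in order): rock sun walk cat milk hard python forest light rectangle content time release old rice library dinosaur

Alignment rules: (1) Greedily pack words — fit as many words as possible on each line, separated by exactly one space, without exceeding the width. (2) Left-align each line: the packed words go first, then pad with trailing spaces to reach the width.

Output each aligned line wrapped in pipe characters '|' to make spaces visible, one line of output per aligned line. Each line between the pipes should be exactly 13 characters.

Answer: |rock sun walk|
|cat milk hard|
|python forest|
|light        |
|rectangle    |
|content time |
|release old  |
|rice library |
|dinosaur     |

Derivation:
Line 1: ['rock', 'sun', 'walk'] (min_width=13, slack=0)
Line 2: ['cat', 'milk', 'hard'] (min_width=13, slack=0)
Line 3: ['python', 'forest'] (min_width=13, slack=0)
Line 4: ['light'] (min_width=5, slack=8)
Line 5: ['rectangle'] (min_width=9, slack=4)
Line 6: ['content', 'time'] (min_width=12, slack=1)
Line 7: ['release', 'old'] (min_width=11, slack=2)
Line 8: ['rice', 'library'] (min_width=12, slack=1)
Line 9: ['dinosaur'] (min_width=8, slack=5)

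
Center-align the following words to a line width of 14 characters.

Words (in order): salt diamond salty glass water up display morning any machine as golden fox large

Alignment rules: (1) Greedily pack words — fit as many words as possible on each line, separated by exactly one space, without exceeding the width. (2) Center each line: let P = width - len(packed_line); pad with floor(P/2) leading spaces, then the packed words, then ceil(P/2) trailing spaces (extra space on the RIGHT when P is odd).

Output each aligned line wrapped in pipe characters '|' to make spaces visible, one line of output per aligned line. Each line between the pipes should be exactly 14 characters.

Line 1: ['salt', 'diamond'] (min_width=12, slack=2)
Line 2: ['salty', 'glass'] (min_width=11, slack=3)
Line 3: ['water', 'up'] (min_width=8, slack=6)
Line 4: ['display'] (min_width=7, slack=7)
Line 5: ['morning', 'any'] (min_width=11, slack=3)
Line 6: ['machine', 'as'] (min_width=10, slack=4)
Line 7: ['golden', 'fox'] (min_width=10, slack=4)
Line 8: ['large'] (min_width=5, slack=9)

Answer: | salt diamond |
| salty glass  |
|   water up   |
|   display    |
| morning any  |
|  machine as  |
|  golden fox  |
|    large     |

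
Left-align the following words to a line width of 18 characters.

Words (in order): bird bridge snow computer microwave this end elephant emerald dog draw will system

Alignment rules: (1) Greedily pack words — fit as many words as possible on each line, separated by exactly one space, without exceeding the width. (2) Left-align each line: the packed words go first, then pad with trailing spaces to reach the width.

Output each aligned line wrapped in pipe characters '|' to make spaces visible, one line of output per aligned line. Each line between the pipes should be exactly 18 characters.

Answer: |bird bridge snow  |
|computer microwave|
|this end elephant |
|emerald dog draw  |
|will system       |

Derivation:
Line 1: ['bird', 'bridge', 'snow'] (min_width=16, slack=2)
Line 2: ['computer', 'microwave'] (min_width=18, slack=0)
Line 3: ['this', 'end', 'elephant'] (min_width=17, slack=1)
Line 4: ['emerald', 'dog', 'draw'] (min_width=16, slack=2)
Line 5: ['will', 'system'] (min_width=11, slack=7)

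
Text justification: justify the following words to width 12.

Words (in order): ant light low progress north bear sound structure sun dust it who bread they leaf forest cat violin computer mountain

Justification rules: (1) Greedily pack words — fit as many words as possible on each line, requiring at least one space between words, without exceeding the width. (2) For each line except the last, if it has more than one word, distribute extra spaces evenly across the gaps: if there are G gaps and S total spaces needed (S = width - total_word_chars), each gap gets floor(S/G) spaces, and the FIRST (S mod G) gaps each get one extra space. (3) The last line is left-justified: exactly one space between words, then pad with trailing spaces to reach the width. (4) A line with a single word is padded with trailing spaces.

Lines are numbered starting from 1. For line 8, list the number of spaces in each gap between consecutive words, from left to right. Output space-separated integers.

Answer: 4

Derivation:
Line 1: ['ant', 'light'] (min_width=9, slack=3)
Line 2: ['low', 'progress'] (min_width=12, slack=0)
Line 3: ['north', 'bear'] (min_width=10, slack=2)
Line 4: ['sound'] (min_width=5, slack=7)
Line 5: ['structure'] (min_width=9, slack=3)
Line 6: ['sun', 'dust', 'it'] (min_width=11, slack=1)
Line 7: ['who', 'bread'] (min_width=9, slack=3)
Line 8: ['they', 'leaf'] (min_width=9, slack=3)
Line 9: ['forest', 'cat'] (min_width=10, slack=2)
Line 10: ['violin'] (min_width=6, slack=6)
Line 11: ['computer'] (min_width=8, slack=4)
Line 12: ['mountain'] (min_width=8, slack=4)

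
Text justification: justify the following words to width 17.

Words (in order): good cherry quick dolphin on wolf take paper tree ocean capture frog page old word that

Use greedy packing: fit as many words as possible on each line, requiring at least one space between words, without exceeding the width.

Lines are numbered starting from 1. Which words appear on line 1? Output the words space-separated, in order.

Line 1: ['good', 'cherry', 'quick'] (min_width=17, slack=0)
Line 2: ['dolphin', 'on', 'wolf'] (min_width=15, slack=2)
Line 3: ['take', 'paper', 'tree'] (min_width=15, slack=2)
Line 4: ['ocean', 'capture'] (min_width=13, slack=4)
Line 5: ['frog', 'page', 'old'] (min_width=13, slack=4)
Line 6: ['word', 'that'] (min_width=9, slack=8)

Answer: good cherry quick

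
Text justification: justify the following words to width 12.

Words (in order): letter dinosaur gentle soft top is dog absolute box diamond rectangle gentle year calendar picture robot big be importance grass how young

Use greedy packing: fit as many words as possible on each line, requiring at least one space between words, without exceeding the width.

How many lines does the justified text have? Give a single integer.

Line 1: ['letter'] (min_width=6, slack=6)
Line 2: ['dinosaur'] (min_width=8, slack=4)
Line 3: ['gentle', 'soft'] (min_width=11, slack=1)
Line 4: ['top', 'is', 'dog'] (min_width=10, slack=2)
Line 5: ['absolute', 'box'] (min_width=12, slack=0)
Line 6: ['diamond'] (min_width=7, slack=5)
Line 7: ['rectangle'] (min_width=9, slack=3)
Line 8: ['gentle', 'year'] (min_width=11, slack=1)
Line 9: ['calendar'] (min_width=8, slack=4)
Line 10: ['picture'] (min_width=7, slack=5)
Line 11: ['robot', 'big', 'be'] (min_width=12, slack=0)
Line 12: ['importance'] (min_width=10, slack=2)
Line 13: ['grass', 'how'] (min_width=9, slack=3)
Line 14: ['young'] (min_width=5, slack=7)
Total lines: 14

Answer: 14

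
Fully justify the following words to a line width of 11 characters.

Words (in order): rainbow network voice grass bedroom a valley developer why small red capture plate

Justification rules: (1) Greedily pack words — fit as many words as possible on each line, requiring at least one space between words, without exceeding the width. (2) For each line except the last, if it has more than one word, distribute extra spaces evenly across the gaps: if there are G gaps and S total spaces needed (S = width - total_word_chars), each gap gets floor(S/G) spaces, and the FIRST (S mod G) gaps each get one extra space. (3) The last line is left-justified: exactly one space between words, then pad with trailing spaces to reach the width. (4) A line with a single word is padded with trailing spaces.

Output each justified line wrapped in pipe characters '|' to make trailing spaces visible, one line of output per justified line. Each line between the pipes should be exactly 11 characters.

Line 1: ['rainbow'] (min_width=7, slack=4)
Line 2: ['network'] (min_width=7, slack=4)
Line 3: ['voice', 'grass'] (min_width=11, slack=0)
Line 4: ['bedroom', 'a'] (min_width=9, slack=2)
Line 5: ['valley'] (min_width=6, slack=5)
Line 6: ['developer'] (min_width=9, slack=2)
Line 7: ['why', 'small'] (min_width=9, slack=2)
Line 8: ['red', 'capture'] (min_width=11, slack=0)
Line 9: ['plate'] (min_width=5, slack=6)

Answer: |rainbow    |
|network    |
|voice grass|
|bedroom   a|
|valley     |
|developer  |
|why   small|
|red capture|
|plate      |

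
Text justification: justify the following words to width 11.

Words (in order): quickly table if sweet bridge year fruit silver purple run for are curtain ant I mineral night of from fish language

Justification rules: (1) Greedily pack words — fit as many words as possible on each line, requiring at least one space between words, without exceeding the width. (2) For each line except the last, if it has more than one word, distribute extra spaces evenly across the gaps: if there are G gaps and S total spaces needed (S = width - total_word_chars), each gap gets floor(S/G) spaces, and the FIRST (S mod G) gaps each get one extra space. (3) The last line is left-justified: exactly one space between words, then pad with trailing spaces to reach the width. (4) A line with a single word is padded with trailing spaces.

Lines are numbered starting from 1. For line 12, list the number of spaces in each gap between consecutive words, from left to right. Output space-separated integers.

Answer: 3

Derivation:
Line 1: ['quickly'] (min_width=7, slack=4)
Line 2: ['table', 'if'] (min_width=8, slack=3)
Line 3: ['sweet'] (min_width=5, slack=6)
Line 4: ['bridge', 'year'] (min_width=11, slack=0)
Line 5: ['fruit'] (min_width=5, slack=6)
Line 6: ['silver'] (min_width=6, slack=5)
Line 7: ['purple', 'run'] (min_width=10, slack=1)
Line 8: ['for', 'are'] (min_width=7, slack=4)
Line 9: ['curtain', 'ant'] (min_width=11, slack=0)
Line 10: ['I', 'mineral'] (min_width=9, slack=2)
Line 11: ['night', 'of'] (min_width=8, slack=3)
Line 12: ['from', 'fish'] (min_width=9, slack=2)
Line 13: ['language'] (min_width=8, slack=3)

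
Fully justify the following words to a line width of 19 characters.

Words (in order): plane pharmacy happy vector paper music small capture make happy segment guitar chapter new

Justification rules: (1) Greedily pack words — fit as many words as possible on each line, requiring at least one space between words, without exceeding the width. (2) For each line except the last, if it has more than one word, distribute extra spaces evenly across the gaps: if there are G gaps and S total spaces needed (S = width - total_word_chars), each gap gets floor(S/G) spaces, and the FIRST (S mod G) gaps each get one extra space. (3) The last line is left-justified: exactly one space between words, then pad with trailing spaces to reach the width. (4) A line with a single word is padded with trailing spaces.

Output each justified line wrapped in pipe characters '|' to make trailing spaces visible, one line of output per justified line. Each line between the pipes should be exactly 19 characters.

Line 1: ['plane', 'pharmacy'] (min_width=14, slack=5)
Line 2: ['happy', 'vector', 'paper'] (min_width=18, slack=1)
Line 3: ['music', 'small', 'capture'] (min_width=19, slack=0)
Line 4: ['make', 'happy', 'segment'] (min_width=18, slack=1)
Line 5: ['guitar', 'chapter', 'new'] (min_width=18, slack=1)

Answer: |plane      pharmacy|
|happy  vector paper|
|music small capture|
|make  happy segment|
|guitar chapter new |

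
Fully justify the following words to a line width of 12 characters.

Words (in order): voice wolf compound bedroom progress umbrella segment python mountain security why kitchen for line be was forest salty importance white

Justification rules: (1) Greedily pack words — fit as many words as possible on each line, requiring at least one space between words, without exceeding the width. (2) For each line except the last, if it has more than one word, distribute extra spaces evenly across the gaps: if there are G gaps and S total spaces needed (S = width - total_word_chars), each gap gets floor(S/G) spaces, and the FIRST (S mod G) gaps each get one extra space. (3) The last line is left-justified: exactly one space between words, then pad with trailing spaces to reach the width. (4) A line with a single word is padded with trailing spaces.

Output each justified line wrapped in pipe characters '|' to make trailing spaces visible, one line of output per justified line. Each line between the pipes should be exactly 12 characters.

Answer: |voice   wolf|
|compound    |
|bedroom     |
|progress    |
|umbrella    |
|segment     |
|python      |
|mountain    |
|security why|
|kitchen  for|
|line  be was|
|forest salty|
|importance  |
|white       |

Derivation:
Line 1: ['voice', 'wolf'] (min_width=10, slack=2)
Line 2: ['compound'] (min_width=8, slack=4)
Line 3: ['bedroom'] (min_width=7, slack=5)
Line 4: ['progress'] (min_width=8, slack=4)
Line 5: ['umbrella'] (min_width=8, slack=4)
Line 6: ['segment'] (min_width=7, slack=5)
Line 7: ['python'] (min_width=6, slack=6)
Line 8: ['mountain'] (min_width=8, slack=4)
Line 9: ['security', 'why'] (min_width=12, slack=0)
Line 10: ['kitchen', 'for'] (min_width=11, slack=1)
Line 11: ['line', 'be', 'was'] (min_width=11, slack=1)
Line 12: ['forest', 'salty'] (min_width=12, slack=0)
Line 13: ['importance'] (min_width=10, slack=2)
Line 14: ['white'] (min_width=5, slack=7)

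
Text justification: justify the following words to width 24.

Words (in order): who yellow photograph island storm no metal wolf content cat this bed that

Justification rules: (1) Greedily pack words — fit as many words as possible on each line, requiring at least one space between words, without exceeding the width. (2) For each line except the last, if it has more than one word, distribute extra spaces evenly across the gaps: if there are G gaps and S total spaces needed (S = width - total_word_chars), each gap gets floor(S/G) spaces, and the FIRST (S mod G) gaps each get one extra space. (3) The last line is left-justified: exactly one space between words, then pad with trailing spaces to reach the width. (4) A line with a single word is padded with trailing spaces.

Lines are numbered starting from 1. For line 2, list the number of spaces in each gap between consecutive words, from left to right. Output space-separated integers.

Line 1: ['who', 'yellow', 'photograph'] (min_width=21, slack=3)
Line 2: ['island', 'storm', 'no', 'metal'] (min_width=21, slack=3)
Line 3: ['wolf', 'content', 'cat', 'this'] (min_width=21, slack=3)
Line 4: ['bed', 'that'] (min_width=8, slack=16)

Answer: 2 2 2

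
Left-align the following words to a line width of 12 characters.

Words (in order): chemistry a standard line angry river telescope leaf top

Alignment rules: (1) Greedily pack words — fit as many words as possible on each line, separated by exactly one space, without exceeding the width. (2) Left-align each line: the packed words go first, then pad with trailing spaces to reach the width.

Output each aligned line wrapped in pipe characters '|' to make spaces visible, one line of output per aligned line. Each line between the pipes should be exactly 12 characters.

Answer: |chemistry a |
|standard    |
|line angry  |
|river       |
|telescope   |
|leaf top    |

Derivation:
Line 1: ['chemistry', 'a'] (min_width=11, slack=1)
Line 2: ['standard'] (min_width=8, slack=4)
Line 3: ['line', 'angry'] (min_width=10, slack=2)
Line 4: ['river'] (min_width=5, slack=7)
Line 5: ['telescope'] (min_width=9, slack=3)
Line 6: ['leaf', 'top'] (min_width=8, slack=4)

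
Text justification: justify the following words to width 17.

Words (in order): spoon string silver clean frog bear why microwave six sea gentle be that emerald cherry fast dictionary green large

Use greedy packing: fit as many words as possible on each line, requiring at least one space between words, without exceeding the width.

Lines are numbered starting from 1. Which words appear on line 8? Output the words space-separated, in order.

Line 1: ['spoon', 'string'] (min_width=12, slack=5)
Line 2: ['silver', 'clean', 'frog'] (min_width=17, slack=0)
Line 3: ['bear', 'why'] (min_width=8, slack=9)
Line 4: ['microwave', 'six', 'sea'] (min_width=17, slack=0)
Line 5: ['gentle', 'be', 'that'] (min_width=14, slack=3)
Line 6: ['emerald', 'cherry'] (min_width=14, slack=3)
Line 7: ['fast', 'dictionary'] (min_width=15, slack=2)
Line 8: ['green', 'large'] (min_width=11, slack=6)

Answer: green large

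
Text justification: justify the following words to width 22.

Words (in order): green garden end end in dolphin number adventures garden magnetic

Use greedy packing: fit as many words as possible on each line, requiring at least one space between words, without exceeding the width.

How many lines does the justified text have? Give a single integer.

Line 1: ['green', 'garden', 'end', 'end'] (min_width=20, slack=2)
Line 2: ['in', 'dolphin', 'number'] (min_width=17, slack=5)
Line 3: ['adventures', 'garden'] (min_width=17, slack=5)
Line 4: ['magnetic'] (min_width=8, slack=14)
Total lines: 4

Answer: 4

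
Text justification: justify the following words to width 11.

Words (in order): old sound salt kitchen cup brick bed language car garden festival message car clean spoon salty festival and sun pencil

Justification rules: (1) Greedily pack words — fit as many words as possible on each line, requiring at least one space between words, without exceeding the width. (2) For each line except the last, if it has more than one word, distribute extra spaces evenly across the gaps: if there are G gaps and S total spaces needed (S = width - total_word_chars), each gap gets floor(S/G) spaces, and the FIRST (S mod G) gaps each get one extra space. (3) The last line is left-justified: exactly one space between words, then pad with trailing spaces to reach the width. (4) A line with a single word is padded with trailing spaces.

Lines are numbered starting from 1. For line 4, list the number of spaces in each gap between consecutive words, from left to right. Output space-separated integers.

Line 1: ['old', 'sound'] (min_width=9, slack=2)
Line 2: ['salt'] (min_width=4, slack=7)
Line 3: ['kitchen', 'cup'] (min_width=11, slack=0)
Line 4: ['brick', 'bed'] (min_width=9, slack=2)
Line 5: ['language'] (min_width=8, slack=3)
Line 6: ['car', 'garden'] (min_width=10, slack=1)
Line 7: ['festival'] (min_width=8, slack=3)
Line 8: ['message', 'car'] (min_width=11, slack=0)
Line 9: ['clean', 'spoon'] (min_width=11, slack=0)
Line 10: ['salty'] (min_width=5, slack=6)
Line 11: ['festival'] (min_width=8, slack=3)
Line 12: ['and', 'sun'] (min_width=7, slack=4)
Line 13: ['pencil'] (min_width=6, slack=5)

Answer: 3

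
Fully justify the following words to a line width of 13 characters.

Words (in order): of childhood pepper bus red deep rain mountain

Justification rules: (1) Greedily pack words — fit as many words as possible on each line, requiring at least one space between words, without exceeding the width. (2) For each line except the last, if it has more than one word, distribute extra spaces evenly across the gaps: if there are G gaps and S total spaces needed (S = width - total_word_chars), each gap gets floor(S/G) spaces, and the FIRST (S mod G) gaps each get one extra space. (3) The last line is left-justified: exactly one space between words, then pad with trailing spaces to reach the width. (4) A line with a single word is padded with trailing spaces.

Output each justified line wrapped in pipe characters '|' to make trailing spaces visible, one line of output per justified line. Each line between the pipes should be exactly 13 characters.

Line 1: ['of', 'childhood'] (min_width=12, slack=1)
Line 2: ['pepper', 'bus'] (min_width=10, slack=3)
Line 3: ['red', 'deep', 'rain'] (min_width=13, slack=0)
Line 4: ['mountain'] (min_width=8, slack=5)

Answer: |of  childhood|
|pepper    bus|
|red deep rain|
|mountain     |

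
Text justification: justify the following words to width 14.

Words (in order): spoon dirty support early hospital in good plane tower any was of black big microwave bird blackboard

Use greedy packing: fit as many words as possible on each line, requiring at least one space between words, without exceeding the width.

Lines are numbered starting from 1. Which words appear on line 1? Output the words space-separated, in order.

Line 1: ['spoon', 'dirty'] (min_width=11, slack=3)
Line 2: ['support', 'early'] (min_width=13, slack=1)
Line 3: ['hospital', 'in'] (min_width=11, slack=3)
Line 4: ['good', 'plane'] (min_width=10, slack=4)
Line 5: ['tower', 'any', 'was'] (min_width=13, slack=1)
Line 6: ['of', 'black', 'big'] (min_width=12, slack=2)
Line 7: ['microwave', 'bird'] (min_width=14, slack=0)
Line 8: ['blackboard'] (min_width=10, slack=4)

Answer: spoon dirty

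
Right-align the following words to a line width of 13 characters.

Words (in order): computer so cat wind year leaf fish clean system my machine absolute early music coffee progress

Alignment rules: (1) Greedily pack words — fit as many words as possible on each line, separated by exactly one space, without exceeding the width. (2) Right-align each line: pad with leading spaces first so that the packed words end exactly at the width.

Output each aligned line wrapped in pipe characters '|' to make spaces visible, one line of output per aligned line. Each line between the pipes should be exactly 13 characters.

Answer: |  computer so|
|cat wind year|
|    leaf fish|
| clean system|
|   my machine|
|     absolute|
|  early music|
|       coffee|
|     progress|

Derivation:
Line 1: ['computer', 'so'] (min_width=11, slack=2)
Line 2: ['cat', 'wind', 'year'] (min_width=13, slack=0)
Line 3: ['leaf', 'fish'] (min_width=9, slack=4)
Line 4: ['clean', 'system'] (min_width=12, slack=1)
Line 5: ['my', 'machine'] (min_width=10, slack=3)
Line 6: ['absolute'] (min_width=8, slack=5)
Line 7: ['early', 'music'] (min_width=11, slack=2)
Line 8: ['coffee'] (min_width=6, slack=7)
Line 9: ['progress'] (min_width=8, slack=5)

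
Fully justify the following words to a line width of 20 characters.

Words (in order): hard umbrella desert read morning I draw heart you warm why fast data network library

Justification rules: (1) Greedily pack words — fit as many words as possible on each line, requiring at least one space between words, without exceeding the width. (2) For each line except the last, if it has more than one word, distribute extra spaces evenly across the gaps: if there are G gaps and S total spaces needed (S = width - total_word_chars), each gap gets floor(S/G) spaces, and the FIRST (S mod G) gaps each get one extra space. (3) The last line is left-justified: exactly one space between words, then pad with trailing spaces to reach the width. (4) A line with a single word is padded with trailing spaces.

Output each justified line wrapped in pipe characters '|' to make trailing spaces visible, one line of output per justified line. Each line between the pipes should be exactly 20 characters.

Answer: |hard umbrella desert|
|read  morning I draw|
|heart  you  warm why|
|fast   data  network|
|library             |

Derivation:
Line 1: ['hard', 'umbrella', 'desert'] (min_width=20, slack=0)
Line 2: ['read', 'morning', 'I', 'draw'] (min_width=19, slack=1)
Line 3: ['heart', 'you', 'warm', 'why'] (min_width=18, slack=2)
Line 4: ['fast', 'data', 'network'] (min_width=17, slack=3)
Line 5: ['library'] (min_width=7, slack=13)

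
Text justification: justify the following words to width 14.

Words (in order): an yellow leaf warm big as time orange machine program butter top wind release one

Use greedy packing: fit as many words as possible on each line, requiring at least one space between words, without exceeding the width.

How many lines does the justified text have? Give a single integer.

Answer: 7

Derivation:
Line 1: ['an', 'yellow', 'leaf'] (min_width=14, slack=0)
Line 2: ['warm', 'big', 'as'] (min_width=11, slack=3)
Line 3: ['time', 'orange'] (min_width=11, slack=3)
Line 4: ['machine'] (min_width=7, slack=7)
Line 5: ['program', 'butter'] (min_width=14, slack=0)
Line 6: ['top', 'wind'] (min_width=8, slack=6)
Line 7: ['release', 'one'] (min_width=11, slack=3)
Total lines: 7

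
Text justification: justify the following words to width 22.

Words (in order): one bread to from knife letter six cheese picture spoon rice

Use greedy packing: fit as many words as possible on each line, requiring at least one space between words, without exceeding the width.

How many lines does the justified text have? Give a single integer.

Answer: 4

Derivation:
Line 1: ['one', 'bread', 'to', 'from'] (min_width=17, slack=5)
Line 2: ['knife', 'letter', 'six'] (min_width=16, slack=6)
Line 3: ['cheese', 'picture', 'spoon'] (min_width=20, slack=2)
Line 4: ['rice'] (min_width=4, slack=18)
Total lines: 4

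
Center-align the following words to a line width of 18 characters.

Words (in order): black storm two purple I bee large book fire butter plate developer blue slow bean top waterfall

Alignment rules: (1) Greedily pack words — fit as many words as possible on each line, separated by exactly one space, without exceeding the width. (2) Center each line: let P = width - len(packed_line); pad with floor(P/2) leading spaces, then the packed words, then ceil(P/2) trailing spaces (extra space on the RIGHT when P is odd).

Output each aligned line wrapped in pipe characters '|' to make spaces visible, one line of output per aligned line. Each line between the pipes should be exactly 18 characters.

Answer: | black storm two  |
|purple I bee large|
| book fire butter |
| plate developer  |
|blue slow bean top|
|    waterfall     |

Derivation:
Line 1: ['black', 'storm', 'two'] (min_width=15, slack=3)
Line 2: ['purple', 'I', 'bee', 'large'] (min_width=18, slack=0)
Line 3: ['book', 'fire', 'butter'] (min_width=16, slack=2)
Line 4: ['plate', 'developer'] (min_width=15, slack=3)
Line 5: ['blue', 'slow', 'bean', 'top'] (min_width=18, slack=0)
Line 6: ['waterfall'] (min_width=9, slack=9)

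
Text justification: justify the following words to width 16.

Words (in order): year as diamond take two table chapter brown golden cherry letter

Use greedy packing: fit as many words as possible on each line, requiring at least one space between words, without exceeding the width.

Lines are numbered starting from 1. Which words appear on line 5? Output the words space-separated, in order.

Line 1: ['year', 'as', 'diamond'] (min_width=15, slack=1)
Line 2: ['take', 'two', 'table'] (min_width=14, slack=2)
Line 3: ['chapter', 'brown'] (min_width=13, slack=3)
Line 4: ['golden', 'cherry'] (min_width=13, slack=3)
Line 5: ['letter'] (min_width=6, slack=10)

Answer: letter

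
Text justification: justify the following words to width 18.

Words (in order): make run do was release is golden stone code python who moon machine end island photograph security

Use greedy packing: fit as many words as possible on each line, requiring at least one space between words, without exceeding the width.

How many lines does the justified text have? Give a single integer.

Line 1: ['make', 'run', 'do', 'was'] (min_width=15, slack=3)
Line 2: ['release', 'is', 'golden'] (min_width=17, slack=1)
Line 3: ['stone', 'code', 'python'] (min_width=17, slack=1)
Line 4: ['who', 'moon', 'machine'] (min_width=16, slack=2)
Line 5: ['end', 'island'] (min_width=10, slack=8)
Line 6: ['photograph'] (min_width=10, slack=8)
Line 7: ['security'] (min_width=8, slack=10)
Total lines: 7

Answer: 7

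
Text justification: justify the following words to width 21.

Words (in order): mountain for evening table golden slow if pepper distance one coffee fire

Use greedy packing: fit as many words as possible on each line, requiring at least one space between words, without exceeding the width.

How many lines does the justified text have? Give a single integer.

Answer: 4

Derivation:
Line 1: ['mountain', 'for', 'evening'] (min_width=20, slack=1)
Line 2: ['table', 'golden', 'slow', 'if'] (min_width=20, slack=1)
Line 3: ['pepper', 'distance', 'one'] (min_width=19, slack=2)
Line 4: ['coffee', 'fire'] (min_width=11, slack=10)
Total lines: 4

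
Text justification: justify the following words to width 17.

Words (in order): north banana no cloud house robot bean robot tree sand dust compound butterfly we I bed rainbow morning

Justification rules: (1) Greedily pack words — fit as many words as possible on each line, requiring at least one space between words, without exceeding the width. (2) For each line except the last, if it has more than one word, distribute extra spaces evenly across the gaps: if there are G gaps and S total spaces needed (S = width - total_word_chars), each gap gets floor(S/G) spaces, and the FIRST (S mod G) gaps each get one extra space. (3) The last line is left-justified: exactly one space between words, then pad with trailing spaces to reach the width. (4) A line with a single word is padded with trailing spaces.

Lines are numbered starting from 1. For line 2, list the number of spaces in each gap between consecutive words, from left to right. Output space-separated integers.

Answer: 1 1

Derivation:
Line 1: ['north', 'banana', 'no'] (min_width=15, slack=2)
Line 2: ['cloud', 'house', 'robot'] (min_width=17, slack=0)
Line 3: ['bean', 'robot', 'tree'] (min_width=15, slack=2)
Line 4: ['sand', 'dust'] (min_width=9, slack=8)
Line 5: ['compound'] (min_width=8, slack=9)
Line 6: ['butterfly', 'we', 'I'] (min_width=14, slack=3)
Line 7: ['bed', 'rainbow'] (min_width=11, slack=6)
Line 8: ['morning'] (min_width=7, slack=10)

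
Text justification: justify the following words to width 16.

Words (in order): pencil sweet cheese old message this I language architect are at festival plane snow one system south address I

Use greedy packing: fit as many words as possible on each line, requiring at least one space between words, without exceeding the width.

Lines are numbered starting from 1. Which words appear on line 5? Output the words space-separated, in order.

Answer: architect are at

Derivation:
Line 1: ['pencil', 'sweet'] (min_width=12, slack=4)
Line 2: ['cheese', 'old'] (min_width=10, slack=6)
Line 3: ['message', 'this', 'I'] (min_width=14, slack=2)
Line 4: ['language'] (min_width=8, slack=8)
Line 5: ['architect', 'are', 'at'] (min_width=16, slack=0)
Line 6: ['festival', 'plane'] (min_width=14, slack=2)
Line 7: ['snow', 'one', 'system'] (min_width=15, slack=1)
Line 8: ['south', 'address', 'I'] (min_width=15, slack=1)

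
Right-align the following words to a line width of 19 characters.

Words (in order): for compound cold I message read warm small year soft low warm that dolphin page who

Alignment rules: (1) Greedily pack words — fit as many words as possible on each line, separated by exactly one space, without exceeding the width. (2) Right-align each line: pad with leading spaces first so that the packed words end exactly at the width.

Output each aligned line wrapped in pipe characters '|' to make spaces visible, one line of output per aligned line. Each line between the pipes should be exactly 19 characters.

Answer: |for compound cold I|
|  message read warm|
|small year soft low|
|  warm that dolphin|
|           page who|

Derivation:
Line 1: ['for', 'compound', 'cold', 'I'] (min_width=19, slack=0)
Line 2: ['message', 'read', 'warm'] (min_width=17, slack=2)
Line 3: ['small', 'year', 'soft', 'low'] (min_width=19, slack=0)
Line 4: ['warm', 'that', 'dolphin'] (min_width=17, slack=2)
Line 5: ['page', 'who'] (min_width=8, slack=11)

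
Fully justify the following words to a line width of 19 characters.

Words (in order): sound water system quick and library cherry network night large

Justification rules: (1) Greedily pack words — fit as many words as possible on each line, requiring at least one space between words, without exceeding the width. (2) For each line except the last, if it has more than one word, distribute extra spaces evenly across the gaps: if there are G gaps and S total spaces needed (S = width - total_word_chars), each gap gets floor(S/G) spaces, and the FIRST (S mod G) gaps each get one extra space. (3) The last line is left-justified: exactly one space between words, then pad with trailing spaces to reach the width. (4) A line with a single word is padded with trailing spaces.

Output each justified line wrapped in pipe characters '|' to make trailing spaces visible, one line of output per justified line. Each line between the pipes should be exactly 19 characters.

Answer: |sound  water system|
|quick  and  library|
|cherry      network|
|night large        |

Derivation:
Line 1: ['sound', 'water', 'system'] (min_width=18, slack=1)
Line 2: ['quick', 'and', 'library'] (min_width=17, slack=2)
Line 3: ['cherry', 'network'] (min_width=14, slack=5)
Line 4: ['night', 'large'] (min_width=11, slack=8)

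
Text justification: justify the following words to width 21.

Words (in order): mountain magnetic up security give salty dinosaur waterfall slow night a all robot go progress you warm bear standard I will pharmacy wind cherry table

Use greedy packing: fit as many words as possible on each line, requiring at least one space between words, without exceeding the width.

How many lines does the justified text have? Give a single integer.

Line 1: ['mountain', 'magnetic', 'up'] (min_width=20, slack=1)
Line 2: ['security', 'give', 'salty'] (min_width=19, slack=2)
Line 3: ['dinosaur', 'waterfall'] (min_width=18, slack=3)
Line 4: ['slow', 'night', 'a', 'all'] (min_width=16, slack=5)
Line 5: ['robot', 'go', 'progress', 'you'] (min_width=21, slack=0)
Line 6: ['warm', 'bear', 'standard', 'I'] (min_width=20, slack=1)
Line 7: ['will', 'pharmacy', 'wind'] (min_width=18, slack=3)
Line 8: ['cherry', 'table'] (min_width=12, slack=9)
Total lines: 8

Answer: 8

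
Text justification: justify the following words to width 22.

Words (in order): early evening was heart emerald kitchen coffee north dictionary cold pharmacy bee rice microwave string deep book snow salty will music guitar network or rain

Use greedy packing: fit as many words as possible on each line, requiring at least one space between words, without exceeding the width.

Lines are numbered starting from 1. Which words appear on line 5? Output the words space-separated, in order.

Line 1: ['early', 'evening', 'was'] (min_width=17, slack=5)
Line 2: ['heart', 'emerald', 'kitchen'] (min_width=21, slack=1)
Line 3: ['coffee', 'north'] (min_width=12, slack=10)
Line 4: ['dictionary', 'cold'] (min_width=15, slack=7)
Line 5: ['pharmacy', 'bee', 'rice'] (min_width=17, slack=5)
Line 6: ['microwave', 'string', 'deep'] (min_width=21, slack=1)
Line 7: ['book', 'snow', 'salty', 'will'] (min_width=20, slack=2)
Line 8: ['music', 'guitar', 'network'] (min_width=20, slack=2)
Line 9: ['or', 'rain'] (min_width=7, slack=15)

Answer: pharmacy bee rice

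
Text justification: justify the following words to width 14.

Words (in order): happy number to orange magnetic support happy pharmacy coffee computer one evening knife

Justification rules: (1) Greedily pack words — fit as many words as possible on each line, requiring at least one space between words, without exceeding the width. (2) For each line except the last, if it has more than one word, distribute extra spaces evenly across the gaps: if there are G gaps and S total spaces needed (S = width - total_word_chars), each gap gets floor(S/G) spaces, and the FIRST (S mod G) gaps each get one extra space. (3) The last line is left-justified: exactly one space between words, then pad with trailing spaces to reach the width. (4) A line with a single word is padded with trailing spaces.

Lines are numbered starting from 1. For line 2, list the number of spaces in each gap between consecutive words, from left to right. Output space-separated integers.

Line 1: ['happy', 'number'] (min_width=12, slack=2)
Line 2: ['to', 'orange'] (min_width=9, slack=5)
Line 3: ['magnetic'] (min_width=8, slack=6)
Line 4: ['support', 'happy'] (min_width=13, slack=1)
Line 5: ['pharmacy'] (min_width=8, slack=6)
Line 6: ['coffee'] (min_width=6, slack=8)
Line 7: ['computer', 'one'] (min_width=12, slack=2)
Line 8: ['evening', 'knife'] (min_width=13, slack=1)

Answer: 6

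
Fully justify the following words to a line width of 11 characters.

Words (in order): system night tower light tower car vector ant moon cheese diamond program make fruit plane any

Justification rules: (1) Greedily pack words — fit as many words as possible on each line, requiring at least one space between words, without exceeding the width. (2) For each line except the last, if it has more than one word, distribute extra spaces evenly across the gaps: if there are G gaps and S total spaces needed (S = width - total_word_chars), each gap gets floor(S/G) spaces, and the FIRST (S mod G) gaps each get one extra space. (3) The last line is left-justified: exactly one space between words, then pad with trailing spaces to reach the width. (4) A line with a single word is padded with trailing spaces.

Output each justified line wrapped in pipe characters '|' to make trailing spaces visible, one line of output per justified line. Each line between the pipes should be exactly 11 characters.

Answer: |system     |
|night tower|
|light tower|
|car  vector|
|ant    moon|
|cheese     |
|diamond    |
|program    |
|make  fruit|
|plane any  |

Derivation:
Line 1: ['system'] (min_width=6, slack=5)
Line 2: ['night', 'tower'] (min_width=11, slack=0)
Line 3: ['light', 'tower'] (min_width=11, slack=0)
Line 4: ['car', 'vector'] (min_width=10, slack=1)
Line 5: ['ant', 'moon'] (min_width=8, slack=3)
Line 6: ['cheese'] (min_width=6, slack=5)
Line 7: ['diamond'] (min_width=7, slack=4)
Line 8: ['program'] (min_width=7, slack=4)
Line 9: ['make', 'fruit'] (min_width=10, slack=1)
Line 10: ['plane', 'any'] (min_width=9, slack=2)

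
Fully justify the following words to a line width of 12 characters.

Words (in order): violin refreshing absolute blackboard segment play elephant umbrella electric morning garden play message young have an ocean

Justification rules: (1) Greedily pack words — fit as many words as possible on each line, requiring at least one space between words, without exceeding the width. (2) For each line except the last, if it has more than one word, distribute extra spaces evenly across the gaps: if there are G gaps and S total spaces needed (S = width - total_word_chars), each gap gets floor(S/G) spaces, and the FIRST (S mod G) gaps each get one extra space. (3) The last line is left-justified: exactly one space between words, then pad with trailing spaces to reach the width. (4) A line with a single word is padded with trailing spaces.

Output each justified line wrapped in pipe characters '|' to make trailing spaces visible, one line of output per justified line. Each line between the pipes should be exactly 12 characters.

Answer: |violin      |
|refreshing  |
|absolute    |
|blackboard  |
|segment play|
|elephant    |
|umbrella    |
|electric    |
|morning     |
|garden  play|
|message     |
|young   have|
|an ocean    |

Derivation:
Line 1: ['violin'] (min_width=6, slack=6)
Line 2: ['refreshing'] (min_width=10, slack=2)
Line 3: ['absolute'] (min_width=8, slack=4)
Line 4: ['blackboard'] (min_width=10, slack=2)
Line 5: ['segment', 'play'] (min_width=12, slack=0)
Line 6: ['elephant'] (min_width=8, slack=4)
Line 7: ['umbrella'] (min_width=8, slack=4)
Line 8: ['electric'] (min_width=8, slack=4)
Line 9: ['morning'] (min_width=7, slack=5)
Line 10: ['garden', 'play'] (min_width=11, slack=1)
Line 11: ['message'] (min_width=7, slack=5)
Line 12: ['young', 'have'] (min_width=10, slack=2)
Line 13: ['an', 'ocean'] (min_width=8, slack=4)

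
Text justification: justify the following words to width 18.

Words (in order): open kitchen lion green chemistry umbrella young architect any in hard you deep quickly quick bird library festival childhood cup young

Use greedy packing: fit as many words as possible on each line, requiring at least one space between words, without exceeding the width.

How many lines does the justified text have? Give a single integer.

Answer: 9

Derivation:
Line 1: ['open', 'kitchen', 'lion'] (min_width=17, slack=1)
Line 2: ['green', 'chemistry'] (min_width=15, slack=3)
Line 3: ['umbrella', 'young'] (min_width=14, slack=4)
Line 4: ['architect', 'any', 'in'] (min_width=16, slack=2)
Line 5: ['hard', 'you', 'deep'] (min_width=13, slack=5)
Line 6: ['quickly', 'quick', 'bird'] (min_width=18, slack=0)
Line 7: ['library', 'festival'] (min_width=16, slack=2)
Line 8: ['childhood', 'cup'] (min_width=13, slack=5)
Line 9: ['young'] (min_width=5, slack=13)
Total lines: 9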